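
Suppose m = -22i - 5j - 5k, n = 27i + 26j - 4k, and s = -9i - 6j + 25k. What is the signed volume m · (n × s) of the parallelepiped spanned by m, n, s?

n × s:
i: 26·25 - (-4)·(-6) = 650 - 24 = 626
j: (-4)·(-9) - 27·25 = 36 - 675 = -639
k: 27·(-6) - 26·(-9) = -162 - (-234) = 72
n × s = (626, -639, 72)
m · (n × s) = (-22)·626 + (-5)·(-639) + (-5)·72 = -13772 + 3195 - 360 = -10937

-10937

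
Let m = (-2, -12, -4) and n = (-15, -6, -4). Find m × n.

i: (-12)·(-4) - (-4)·(-6) = 48 - 24 = 24
j: (-4)·(-15) - (-2)·(-4) = 60 - 8 = 52
k: (-2)·(-6) - (-12)·(-15) = 12 - 180 = -168
m × n = (24, 52, -168)

(24, 52, -168)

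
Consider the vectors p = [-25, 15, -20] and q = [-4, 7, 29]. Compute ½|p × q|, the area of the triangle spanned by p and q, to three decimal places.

i: 15·29 - (-20)·7 = 435 - (-140) = 575
j: (-20)·(-4) - (-25)·29 = 80 - (-725) = 805
k: (-25)·7 - 15·(-4) = -175 - (-60) = -115
p × q = (575, 805, -115)
|p × q| = √(575² + 805² + (-115)²) = √991875 ≈ 995.9292
area = ½ · 995.9292 ≈ 497.965

497.965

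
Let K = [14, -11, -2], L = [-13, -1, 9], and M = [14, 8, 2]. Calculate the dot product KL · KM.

234

KL = L − K = (-27, 10, 11)
KM = M − K = (0, 19, 4)
KL · KM = (-27)·0 + 10·19 + 11·4 = 0 + 190 + 44 = 234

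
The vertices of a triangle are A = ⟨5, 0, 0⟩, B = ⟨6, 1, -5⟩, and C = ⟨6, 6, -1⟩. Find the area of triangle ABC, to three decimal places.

14.849

AB = (1, 1, -5),  AC = (1, 6, -1)
i: 1·(-1) - (-5)·6 = -1 - (-30) = 29
j: (-5)·1 - 1·(-1) = -5 - (-1) = -4
k: 1·6 - 1·1 = 6 - 1 = 5
AB × AC = (29, -4, 5)
|AB × AC| = √882 ≈ 29.6985
area = ½ · 29.6985 ≈ 14.849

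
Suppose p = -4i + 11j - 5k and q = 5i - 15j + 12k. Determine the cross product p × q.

i: 11·12 - (-5)·(-15) = 132 - 75 = 57
j: (-5)·5 - (-4)·12 = -25 - (-48) = 23
k: (-4)·(-15) - 11·5 = 60 - 55 = 5
p × q = (57, 23, 5)

(57, 23, 5)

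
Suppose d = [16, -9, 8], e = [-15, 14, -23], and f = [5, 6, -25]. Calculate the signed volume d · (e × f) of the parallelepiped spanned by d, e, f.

e × f:
i: 14·(-25) - (-23)·6 = -350 - (-138) = -212
j: (-23)·5 - (-15)·(-25) = -115 - 375 = -490
k: (-15)·6 - 14·5 = -90 - 70 = -160
e × f = (-212, -490, -160)
d · (e × f) = 16·(-212) + (-9)·(-490) + 8·(-160) = -3392 + 4410 - 1280 = -262

-262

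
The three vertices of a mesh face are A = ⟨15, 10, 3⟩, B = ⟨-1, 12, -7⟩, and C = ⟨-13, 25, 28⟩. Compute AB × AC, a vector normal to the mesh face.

AB = (-16, 2, -10)
AC = (-28, 15, 25)
i: 2·25 - (-10)·15 = 50 - (-150) = 200
j: (-10)·(-28) - (-16)·25 = 280 - (-400) = 680
k: (-16)·15 - 2·(-28) = -240 - (-56) = -184
AB × AC = (200, 680, -184)

(200, 680, -184)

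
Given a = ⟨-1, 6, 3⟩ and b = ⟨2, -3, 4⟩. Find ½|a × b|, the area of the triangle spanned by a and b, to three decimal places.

i: 6·4 - 3·(-3) = 24 - (-9) = 33
j: 3·2 - (-1)·4 = 6 - (-4) = 10
k: (-1)·(-3) - 6·2 = 3 - 12 = -9
a × b = (33, 10, -9)
|a × b| = √(33² + 10² + (-9)²) = √1270 ≈ 35.6371
area = ½ · 35.6371 ≈ 17.819

17.819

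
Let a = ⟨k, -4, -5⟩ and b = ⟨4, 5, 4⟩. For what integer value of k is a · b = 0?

a · b = k·4 + (-4)·5 + (-5)·4 = -40 + 4k
Set equal to 0: 4k = 40, so k = 10.

10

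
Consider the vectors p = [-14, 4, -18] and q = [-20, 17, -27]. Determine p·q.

834

p · q = (-14)·(-20) + 4·17 + (-18)·(-27) = 280 + 68 + 486 = 834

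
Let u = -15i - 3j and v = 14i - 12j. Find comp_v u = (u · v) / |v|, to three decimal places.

u · v = (-15)·14 + (-3)·(-12) = -210 + 36 = -174
|v| = √(196 + 144) = √340 ≈ 18.4391
comp_v u = -174 / √340 ≈ -9.436

-9.436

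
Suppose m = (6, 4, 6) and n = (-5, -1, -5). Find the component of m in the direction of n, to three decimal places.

m · n = 6·(-5) + 4·(-1) + 6·(-5) = -30 - 4 - 30 = -64
|n| = √(25 + 1 + 25) = √51 ≈ 7.1414
comp_n m = -64 / √51 ≈ -8.962

-8.962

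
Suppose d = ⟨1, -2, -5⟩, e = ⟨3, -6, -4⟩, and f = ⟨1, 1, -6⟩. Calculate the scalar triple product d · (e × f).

-33

e × f:
i: (-6)·(-6) - (-4)·1 = 36 - (-4) = 40
j: (-4)·1 - 3·(-6) = -4 - (-18) = 14
k: 3·1 - (-6)·1 = 3 - (-6) = 9
e × f = (40, 14, 9)
d · (e × f) = 1·40 + (-2)·14 + (-5)·9 = 40 - 28 - 45 = -33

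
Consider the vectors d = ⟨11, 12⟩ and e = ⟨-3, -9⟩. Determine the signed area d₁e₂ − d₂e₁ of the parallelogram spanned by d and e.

-63

11·(-9) - 12·(-3) = -99 - (-36) = -63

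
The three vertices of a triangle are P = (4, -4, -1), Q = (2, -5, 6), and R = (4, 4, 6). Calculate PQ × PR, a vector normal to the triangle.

(-63, 14, -16)

PQ = (-2, -1, 7)
PR = (0, 8, 7)
i: (-1)·7 - 7·8 = -7 - 56 = -63
j: 7·0 - (-2)·7 = 0 - (-14) = 14
k: (-2)·8 - (-1)·0 = -16 - 0 = -16
PQ × PR = (-63, 14, -16)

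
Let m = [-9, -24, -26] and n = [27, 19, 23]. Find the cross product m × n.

(-58, -495, 477)

i: (-24)·23 - (-26)·19 = -552 - (-494) = -58
j: (-26)·27 - (-9)·23 = -702 - (-207) = -495
k: (-9)·19 - (-24)·27 = -171 - (-648) = 477
m × n = (-58, -495, 477)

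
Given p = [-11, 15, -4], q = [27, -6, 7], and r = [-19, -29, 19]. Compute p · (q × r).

q × r:
i: (-6)·19 - 7·(-29) = -114 - (-203) = 89
j: 7·(-19) - 27·19 = -133 - 513 = -646
k: 27·(-29) - (-6)·(-19) = -783 - 114 = -897
q × r = (89, -646, -897)
p · (q × r) = (-11)·89 + 15·(-646) + (-4)·(-897) = -979 - 9690 + 3588 = -7081

-7081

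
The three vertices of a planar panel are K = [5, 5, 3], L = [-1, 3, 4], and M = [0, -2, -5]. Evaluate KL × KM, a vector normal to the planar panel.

(23, -53, 32)

KL = (-6, -2, 1)
KM = (-5, -7, -8)
i: (-2)·(-8) - 1·(-7) = 16 - (-7) = 23
j: 1·(-5) - (-6)·(-8) = -5 - 48 = -53
k: (-6)·(-7) - (-2)·(-5) = 42 - 10 = 32
KL × KM = (23, -53, 32)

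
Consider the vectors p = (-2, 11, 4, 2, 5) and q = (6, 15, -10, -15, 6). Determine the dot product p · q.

113

p · q = (-2)·6 + 11·15 + 4·(-10) + 2·(-15) + 5·6 = -12 + 165 - 40 - 30 + 30 = 113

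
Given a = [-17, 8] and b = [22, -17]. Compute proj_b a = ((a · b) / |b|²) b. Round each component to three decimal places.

a · b = (-17)·22 + 8·(-17) = -374 - 136 = -510
|b|² = 484 + 289 = 773
proj_b a = (-510/773) · (22, -17) ≈ (-14.515, 11.216)

(-14.515, 11.216)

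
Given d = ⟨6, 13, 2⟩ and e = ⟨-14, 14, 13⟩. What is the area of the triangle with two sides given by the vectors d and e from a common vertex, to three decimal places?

i: 13·13 - 2·14 = 169 - 28 = 141
j: 2·(-14) - 6·13 = -28 - 78 = -106
k: 6·14 - 13·(-14) = 84 - (-182) = 266
d × e = (141, -106, 266)
|d × e| = √(141² + (-106)² + 266²) = √101873 ≈ 319.1755
area = ½ · 319.1755 ≈ 159.588

159.588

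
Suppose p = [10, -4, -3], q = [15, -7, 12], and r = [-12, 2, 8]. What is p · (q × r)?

418

q × r:
i: (-7)·8 - 12·2 = -56 - 24 = -80
j: 12·(-12) - 15·8 = -144 - 120 = -264
k: 15·2 - (-7)·(-12) = 30 - 84 = -54
q × r = (-80, -264, -54)
p · (q × r) = 10·(-80) + (-4)·(-264) + (-3)·(-54) = -800 + 1056 + 162 = 418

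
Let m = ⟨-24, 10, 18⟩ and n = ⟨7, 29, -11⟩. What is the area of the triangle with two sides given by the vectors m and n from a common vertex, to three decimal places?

501.304

i: 10·(-11) - 18·29 = -110 - 522 = -632
j: 18·7 - (-24)·(-11) = 126 - 264 = -138
k: (-24)·29 - 10·7 = -696 - 70 = -766
m × n = (-632, -138, -766)
|m × n| = √((-632)² + (-138)² + (-766)²) = √1005224 ≈ 1002.6086
area = ½ · 1002.6086 ≈ 501.304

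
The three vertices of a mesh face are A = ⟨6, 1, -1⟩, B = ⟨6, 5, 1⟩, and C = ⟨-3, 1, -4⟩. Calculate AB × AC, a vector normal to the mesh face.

(-12, -18, 36)

AB = (0, 4, 2)
AC = (-9, 0, -3)
i: 4·(-3) - 2·0 = -12 - 0 = -12
j: 2·(-9) - 0·(-3) = -18 - 0 = -18
k: 0·0 - 4·(-9) = 0 - (-36) = 36
AB × AC = (-12, -18, 36)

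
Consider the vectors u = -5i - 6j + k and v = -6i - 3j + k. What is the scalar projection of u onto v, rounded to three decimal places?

u · v = (-5)·(-6) + (-6)·(-3) + 1·1 = 30 + 18 + 1 = 49
|v| = √(36 + 9 + 1) = √46 ≈ 6.7823
comp_v u = 49 / √46 ≈ 7.225

7.225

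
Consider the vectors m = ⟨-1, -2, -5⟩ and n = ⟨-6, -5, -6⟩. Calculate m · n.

46

m · n = (-1)·(-6) + (-2)·(-5) + (-5)·(-6) = 6 + 10 + 30 = 46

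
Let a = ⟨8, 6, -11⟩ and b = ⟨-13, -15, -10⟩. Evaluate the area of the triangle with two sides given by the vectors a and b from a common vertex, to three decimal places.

159.780

i: 6·(-10) - (-11)·(-15) = -60 - 165 = -225
j: (-11)·(-13) - 8·(-10) = 143 - (-80) = 223
k: 8·(-15) - 6·(-13) = -120 - (-78) = -42
a × b = (-225, 223, -42)
|a × b| = √((-225)² + 223² + (-42)²) = √102118 ≈ 319.5591
area = ½ · 319.5591 ≈ 159.780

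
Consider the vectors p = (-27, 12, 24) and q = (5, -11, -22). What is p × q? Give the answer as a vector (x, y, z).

(0, -474, 237)

i: 12·(-22) - 24·(-11) = -264 - (-264) = 0
j: 24·5 - (-27)·(-22) = 120 - 594 = -474
k: (-27)·(-11) - 12·5 = 297 - 60 = 237
p × q = (0, -474, 237)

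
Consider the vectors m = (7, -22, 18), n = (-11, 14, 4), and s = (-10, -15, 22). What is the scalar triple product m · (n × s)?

3622

n × s:
i: 14·22 - 4·(-15) = 308 - (-60) = 368
j: 4·(-10) - (-11)·22 = -40 - (-242) = 202
k: (-11)·(-15) - 14·(-10) = 165 - (-140) = 305
n × s = (368, 202, 305)
m · (n × s) = 7·368 + (-22)·202 + 18·305 = 2576 - 4444 + 5490 = 3622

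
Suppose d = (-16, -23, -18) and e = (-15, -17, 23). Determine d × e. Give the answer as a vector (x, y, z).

i: (-23)·23 - (-18)·(-17) = -529 - 306 = -835
j: (-18)·(-15) - (-16)·23 = 270 - (-368) = 638
k: (-16)·(-17) - (-23)·(-15) = 272 - 345 = -73
d × e = (-835, 638, -73)

(-835, 638, -73)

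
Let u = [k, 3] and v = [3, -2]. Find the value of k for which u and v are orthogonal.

2

u · v = k·3 + 3·(-2) = -6 + 3k
Set equal to 0: 3k = 6, so k = 2.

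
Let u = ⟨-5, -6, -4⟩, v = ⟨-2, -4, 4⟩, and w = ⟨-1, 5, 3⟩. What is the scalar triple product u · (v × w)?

v × w:
i: (-4)·3 - 4·5 = -12 - 20 = -32
j: 4·(-1) - (-2)·3 = -4 - (-6) = 2
k: (-2)·5 - (-4)·(-1) = -10 - 4 = -14
v × w = (-32, 2, -14)
u · (v × w) = (-5)·(-32) + (-6)·2 + (-4)·(-14) = 160 - 12 + 56 = 204

204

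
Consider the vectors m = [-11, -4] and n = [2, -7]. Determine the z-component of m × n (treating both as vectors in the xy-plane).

(-11)·(-7) - (-4)·2 = 77 - (-8) = 85

85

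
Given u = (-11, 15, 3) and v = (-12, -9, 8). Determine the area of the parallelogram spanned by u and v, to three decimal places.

319.615

i: 15·8 - 3·(-9) = 120 - (-27) = 147
j: 3·(-12) - (-11)·8 = -36 - (-88) = 52
k: (-11)·(-9) - 15·(-12) = 99 - (-180) = 279
u × v = (147, 52, 279)
|u × v| = √(147² + 52² + 279²) = √102154 ≈ 319.6154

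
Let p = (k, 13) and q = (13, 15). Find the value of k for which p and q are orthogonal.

-15

p · q = k·13 + 13·15 = 195 + 13k
Set equal to 0: 13k = -195, so k = -15.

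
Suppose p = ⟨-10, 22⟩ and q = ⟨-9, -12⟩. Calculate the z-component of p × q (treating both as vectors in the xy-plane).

(-10)·(-12) - 22·(-9) = 120 - (-198) = 318

318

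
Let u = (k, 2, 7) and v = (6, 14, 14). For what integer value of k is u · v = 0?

u · v = k·6 + 2·14 + 7·14 = 126 + 6k
Set equal to 0: 6k = -126, so k = -21.

-21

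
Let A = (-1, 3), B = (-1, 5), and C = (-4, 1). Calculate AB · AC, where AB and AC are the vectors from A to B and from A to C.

AB = B − A = (0, 2)
AC = C − A = (-3, -2)
AB · AC = 0·(-3) + 2·(-2) = 0 - 4 = -4

-4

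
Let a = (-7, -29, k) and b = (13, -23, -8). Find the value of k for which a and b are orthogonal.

72

a · b = (-7)·13 + (-29)·(-23) + k·(-8) = 576 - 8k
Set equal to 0: -8k = -576, so k = 72.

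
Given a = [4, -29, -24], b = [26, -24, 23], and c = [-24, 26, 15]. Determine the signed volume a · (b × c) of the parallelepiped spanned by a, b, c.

21086

b × c:
i: (-24)·15 - 23·26 = -360 - 598 = -958
j: 23·(-24) - 26·15 = -552 - 390 = -942
k: 26·26 - (-24)·(-24) = 676 - 576 = 100
b × c = (-958, -942, 100)
a · (b × c) = 4·(-958) + (-29)·(-942) + (-24)·100 = -3832 + 27318 - 2400 = 21086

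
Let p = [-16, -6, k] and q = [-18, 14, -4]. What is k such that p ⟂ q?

p · q = (-16)·(-18) + (-6)·14 + k·(-4) = 204 - 4k
Set equal to 0: -4k = -204, so k = 51.

51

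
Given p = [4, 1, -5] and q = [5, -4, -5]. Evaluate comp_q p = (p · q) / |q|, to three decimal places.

p · q = 4·5 + 1·(-4) + (-5)·(-5) = 20 - 4 + 25 = 41
|q| = √(25 + 16 + 25) = √66 ≈ 8.1240
comp_q p = 41 / √66 ≈ 5.047

5.047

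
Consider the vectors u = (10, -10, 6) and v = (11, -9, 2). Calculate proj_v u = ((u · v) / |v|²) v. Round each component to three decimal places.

(11.320, -9.262, 2.058)

u · v = 10·11 + (-10)·(-9) + 6·2 = 110 + 90 + 12 = 212
|v|² = 121 + 81 + 4 = 206
proj_v u = (212/206) · (11, -9, 2) ≈ (11.320, -9.262, 2.058)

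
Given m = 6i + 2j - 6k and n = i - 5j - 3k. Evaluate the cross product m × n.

i: 2·(-3) - (-6)·(-5) = -6 - 30 = -36
j: (-6)·1 - 6·(-3) = -6 - (-18) = 12
k: 6·(-5) - 2·1 = -30 - 2 = -32
m × n = (-36, 12, -32)

(-36, 12, -32)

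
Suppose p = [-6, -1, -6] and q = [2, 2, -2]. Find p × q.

(14, -24, -10)

i: (-1)·(-2) - (-6)·2 = 2 - (-12) = 14
j: (-6)·2 - (-6)·(-2) = -12 - 12 = -24
k: (-6)·2 - (-1)·2 = -12 - (-2) = -10
p × q = (14, -24, -10)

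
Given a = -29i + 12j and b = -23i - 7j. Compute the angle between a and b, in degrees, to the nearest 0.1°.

39.4

a · b = (-29)·(-23) + 12·(-7) = 667 - 84 = 583
|a|² = 841 + 144 = 985,  |a| = √985 ≈ 31.384710
|b|² = 529 + 49 = 578,  |b| = √578 ≈ 24.041631
cos θ = 583 / (31.384710 · 24.041631) ≈ 0.77266
θ = arccos(0.77266) ≈ 39.4°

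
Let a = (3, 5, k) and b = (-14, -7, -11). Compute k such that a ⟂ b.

a · b = 3·(-14) + 5·(-7) + k·(-11) = -77 - 11k
Set equal to 0: -11k = 77, so k = -7.

-7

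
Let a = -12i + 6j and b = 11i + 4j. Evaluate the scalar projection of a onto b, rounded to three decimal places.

a · b = (-12)·11 + 6·4 = -132 + 24 = -108
|b| = √(121 + 16) = √137 ≈ 11.7047
comp_b a = -108 / √137 ≈ -9.227

-9.227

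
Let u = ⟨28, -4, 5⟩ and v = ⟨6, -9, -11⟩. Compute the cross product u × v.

(89, 338, -228)

i: (-4)·(-11) - 5·(-9) = 44 - (-45) = 89
j: 5·6 - 28·(-11) = 30 - (-308) = 338
k: 28·(-9) - (-4)·6 = -252 - (-24) = -228
u × v = (89, 338, -228)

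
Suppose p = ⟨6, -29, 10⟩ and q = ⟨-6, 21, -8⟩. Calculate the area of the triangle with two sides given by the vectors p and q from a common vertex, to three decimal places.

27.074

i: (-29)·(-8) - 10·21 = 232 - 210 = 22
j: 10·(-6) - 6·(-8) = -60 - (-48) = -12
k: 6·21 - (-29)·(-6) = 126 - 174 = -48
p × q = (22, -12, -48)
|p × q| = √(22² + (-12)² + (-48)²) = √2932 ≈ 54.1479
area = ½ · 54.1479 ≈ 27.074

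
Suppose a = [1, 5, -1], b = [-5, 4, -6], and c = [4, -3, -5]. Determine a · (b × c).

-282

b × c:
i: 4·(-5) - (-6)·(-3) = -20 - 18 = -38
j: (-6)·4 - (-5)·(-5) = -24 - 25 = -49
k: (-5)·(-3) - 4·4 = 15 - 16 = -1
b × c = (-38, -49, -1)
a · (b × c) = 1·(-38) + 5·(-49) + (-1)·(-1) = -38 - 245 + 1 = -282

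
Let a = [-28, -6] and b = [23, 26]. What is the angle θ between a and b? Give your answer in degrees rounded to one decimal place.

143.6

a · b = (-28)·23 + (-6)·26 = -644 - 156 = -800
|a|² = 784 + 36 = 820,  |a| = √820 ≈ 28.635642
|b|² = 529 + 676 = 1205,  |b| = √1205 ≈ 34.713110
cos θ = -800 / (28.635642 · 34.713110) ≈ -0.80480
θ = arccos(-0.80480) ≈ 143.6°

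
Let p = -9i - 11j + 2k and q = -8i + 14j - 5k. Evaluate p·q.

p · q = (-9)·(-8) + (-11)·14 + 2·(-5) = 72 - 154 - 10 = -92

-92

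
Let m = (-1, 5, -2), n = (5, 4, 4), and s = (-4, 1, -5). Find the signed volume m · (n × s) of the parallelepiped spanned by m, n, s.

n × s:
i: 4·(-5) - 4·1 = -20 - 4 = -24
j: 4·(-4) - 5·(-5) = -16 - (-25) = 9
k: 5·1 - 4·(-4) = 5 - (-16) = 21
n × s = (-24, 9, 21)
m · (n × s) = (-1)·(-24) + 5·9 + (-2)·21 = 24 + 45 - 42 = 27

27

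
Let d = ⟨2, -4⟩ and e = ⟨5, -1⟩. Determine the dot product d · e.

d · e = 2·5 + (-4)·(-1) = 10 + 4 = 14

14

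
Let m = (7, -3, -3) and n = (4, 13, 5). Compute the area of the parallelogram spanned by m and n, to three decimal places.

i: (-3)·5 - (-3)·13 = -15 - (-39) = 24
j: (-3)·4 - 7·5 = -12 - 35 = -47
k: 7·13 - (-3)·4 = 91 - (-12) = 103
m × n = (24, -47, 103)
|m × n| = √(24² + (-47)² + 103²) = √13394 ≈ 115.7325

115.732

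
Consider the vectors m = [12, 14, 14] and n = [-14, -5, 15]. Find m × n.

i: 14·15 - 14·(-5) = 210 - (-70) = 280
j: 14·(-14) - 12·15 = -196 - 180 = -376
k: 12·(-5) - 14·(-14) = -60 - (-196) = 136
m × n = (280, -376, 136)

(280, -376, 136)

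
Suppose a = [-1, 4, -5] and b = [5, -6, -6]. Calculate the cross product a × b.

(-54, -31, -14)

i: 4·(-6) - (-5)·(-6) = -24 - 30 = -54
j: (-5)·5 - (-1)·(-6) = -25 - 6 = -31
k: (-1)·(-6) - 4·5 = 6 - 20 = -14
a × b = (-54, -31, -14)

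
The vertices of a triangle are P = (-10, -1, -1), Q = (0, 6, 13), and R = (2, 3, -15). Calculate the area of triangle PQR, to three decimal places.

PQ = (10, 7, 14),  PR = (12, 4, -14)
i: 7·(-14) - 14·4 = -98 - 56 = -154
j: 14·12 - 10·(-14) = 168 - (-140) = 308
k: 10·4 - 7·12 = 40 - 84 = -44
PQ × PR = (-154, 308, -44)
|PQ × PR| = √120516 ≈ 347.1541
area = ½ · 347.1541 ≈ 173.577

173.577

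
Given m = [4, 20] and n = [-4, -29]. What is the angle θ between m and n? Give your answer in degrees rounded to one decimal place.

176.5

m · n = 4·(-4) + 20·(-29) = -16 - 580 = -596
|m|² = 16 + 400 = 416,  |m| = √416 ≈ 20.396078
|n|² = 16 + 841 = 857,  |n| = √857 ≈ 29.274562
cos θ = -596 / (20.396078 · 29.274562) ≈ -0.99818
θ = arccos(-0.99818) ≈ 176.5°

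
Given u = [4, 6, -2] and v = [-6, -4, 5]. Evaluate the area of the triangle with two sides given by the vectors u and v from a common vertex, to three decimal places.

i: 6·5 - (-2)·(-4) = 30 - 8 = 22
j: (-2)·(-6) - 4·5 = 12 - 20 = -8
k: 4·(-4) - 6·(-6) = -16 - (-36) = 20
u × v = (22, -8, 20)
|u × v| = √(22² + (-8)² + 20²) = √948 ≈ 30.7896
area = ½ · 30.7896 ≈ 15.395

15.395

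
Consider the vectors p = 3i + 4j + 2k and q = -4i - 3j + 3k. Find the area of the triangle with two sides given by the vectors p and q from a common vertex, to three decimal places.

12.865

i: 4·3 - 2·(-3) = 12 - (-6) = 18
j: 2·(-4) - 3·3 = -8 - 9 = -17
k: 3·(-3) - 4·(-4) = -9 - (-16) = 7
p × q = (18, -17, 7)
|p × q| = √(18² + (-17)² + 7²) = √662 ≈ 25.7294
area = ½ · 25.7294 ≈ 12.865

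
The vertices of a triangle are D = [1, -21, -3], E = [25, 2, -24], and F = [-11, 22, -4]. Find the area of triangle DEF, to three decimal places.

800.225

DE = (24, 23, -21),  DF = (-12, 43, -1)
i: 23·(-1) - (-21)·43 = -23 - (-903) = 880
j: (-21)·(-12) - 24·(-1) = 252 - (-24) = 276
k: 24·43 - 23·(-12) = 1032 - (-276) = 1308
DE × DF = (880, 276, 1308)
|DE × DF| = √2561440 ≈ 1600.4499
area = ½ · 1600.4499 ≈ 800.225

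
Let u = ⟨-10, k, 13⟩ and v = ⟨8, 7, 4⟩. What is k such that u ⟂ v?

4

u · v = (-10)·8 + k·7 + 13·4 = -28 + 7k
Set equal to 0: 7k = 28, so k = 4.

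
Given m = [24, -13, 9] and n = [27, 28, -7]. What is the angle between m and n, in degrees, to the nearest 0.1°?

m · n = 24·27 + (-13)·28 + 9·(-7) = 648 - 364 - 63 = 221
|m|² = 576 + 169 + 81 = 826,  |m| = √826 ≈ 28.740216
|n|² = 729 + 784 + 49 = 1562,  |n| = √1562 ≈ 39.522146
cos θ = 221 / (28.740216 · 39.522146) ≈ 0.19456
θ = arccos(0.19456) ≈ 78.8°

78.8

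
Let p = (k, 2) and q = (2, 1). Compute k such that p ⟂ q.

p · q = k·2 + 2·1 = 2 + 2k
Set equal to 0: 2k = -2, so k = -1.

-1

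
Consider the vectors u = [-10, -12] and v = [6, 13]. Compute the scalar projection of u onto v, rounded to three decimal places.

-15.086

u · v = (-10)·6 + (-12)·13 = -60 - 156 = -216
|v| = √(36 + 169) = √205 ≈ 14.3178
comp_v u = -216 / √205 ≈ -15.086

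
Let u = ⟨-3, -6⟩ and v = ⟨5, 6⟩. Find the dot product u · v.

u · v = (-3)·5 + (-6)·6 = -15 - 36 = -51

-51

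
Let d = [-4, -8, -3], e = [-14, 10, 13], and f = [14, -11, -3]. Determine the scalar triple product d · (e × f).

e × f:
i: 10·(-3) - 13·(-11) = -30 - (-143) = 113
j: 13·14 - (-14)·(-3) = 182 - 42 = 140
k: (-14)·(-11) - 10·14 = 154 - 140 = 14
e × f = (113, 140, 14)
d · (e × f) = (-4)·113 + (-8)·140 + (-3)·14 = -452 - 1120 - 42 = -1614

-1614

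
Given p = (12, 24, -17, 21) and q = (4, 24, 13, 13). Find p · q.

p · q = 12·4 + 24·24 + (-17)·13 + 21·13 = 48 + 576 - 221 + 273 = 676

676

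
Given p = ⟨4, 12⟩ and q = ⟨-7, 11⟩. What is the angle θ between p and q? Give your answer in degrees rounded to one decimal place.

p · q = 4·(-7) + 12·11 = -28 + 132 = 104
|p|² = 16 + 144 = 160,  |p| = √160 ≈ 12.649111
|q|² = 49 + 121 = 170,  |q| = √170 ≈ 13.038405
cos θ = 104 / (12.649111 · 13.038405) ≈ 0.63059
θ = arccos(0.63059) ≈ 50.9°

50.9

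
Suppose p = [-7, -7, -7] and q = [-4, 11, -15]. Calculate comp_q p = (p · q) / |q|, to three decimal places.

p · q = (-7)·(-4) + (-7)·11 + (-7)·(-15) = 28 - 77 + 105 = 56
|q| = √(16 + 121 + 225) = √362 ≈ 19.0263
comp_q p = 56 / √362 ≈ 2.943

2.943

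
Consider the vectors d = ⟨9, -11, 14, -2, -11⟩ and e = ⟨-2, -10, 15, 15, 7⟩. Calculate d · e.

195

d · e = 9·(-2) + (-11)·(-10) + 14·15 + (-2)·15 + (-11)·7 = -18 + 110 + 210 - 30 - 77 = 195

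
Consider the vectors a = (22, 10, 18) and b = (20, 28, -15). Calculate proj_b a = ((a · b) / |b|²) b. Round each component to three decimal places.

a · b = 22·20 + 10·28 + 18·(-15) = 440 + 280 - 270 = 450
|b|² = 400 + 784 + 225 = 1409
proj_b a = (450/1409) · (20, 28, -15) ≈ (6.388, 8.943, -4.791)

(6.388, 8.943, -4.791)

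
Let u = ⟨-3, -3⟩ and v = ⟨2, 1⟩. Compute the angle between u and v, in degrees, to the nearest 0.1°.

u · v = (-3)·2 + (-3)·1 = -6 - 3 = -9
|u|² = 9 + 9 = 18,  |u| = √18 ≈ 4.242641
|v|² = 4 + 1 = 5,  |v| = √5 ≈ 2.236068
cos θ = -9 / (4.242641 · 2.236068) ≈ -0.94868
θ = arccos(-0.94868) ≈ 161.6°

161.6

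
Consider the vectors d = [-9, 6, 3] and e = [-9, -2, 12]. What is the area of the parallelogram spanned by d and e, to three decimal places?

i: 6·12 - 3·(-2) = 72 - (-6) = 78
j: 3·(-9) - (-9)·12 = -27 - (-108) = 81
k: (-9)·(-2) - 6·(-9) = 18 - (-54) = 72
d × e = (78, 81, 72)
|d × e| = √(78² + 81² + 72²) = √17829 ≈ 133.5253

133.525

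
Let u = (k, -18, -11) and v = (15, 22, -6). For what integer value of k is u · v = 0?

u · v = k·15 + (-18)·22 + (-11)·(-6) = -330 + 15k
Set equal to 0: 15k = 330, so k = 22.

22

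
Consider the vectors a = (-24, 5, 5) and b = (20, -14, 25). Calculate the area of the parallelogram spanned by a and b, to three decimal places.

i: 5·25 - 5·(-14) = 125 - (-70) = 195
j: 5·20 - (-24)·25 = 100 - (-600) = 700
k: (-24)·(-14) - 5·20 = 336 - 100 = 236
a × b = (195, 700, 236)
|a × b| = √(195² + 700² + 236²) = √583721 ≈ 764.0164

764.016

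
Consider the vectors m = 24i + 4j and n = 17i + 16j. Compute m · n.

m · n = 24·17 + 4·16 = 408 + 64 = 472

472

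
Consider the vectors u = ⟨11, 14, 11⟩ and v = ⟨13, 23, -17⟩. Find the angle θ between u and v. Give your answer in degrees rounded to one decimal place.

u · v = 11·13 + 14·23 + 11·(-17) = 143 + 322 - 187 = 278
|u|² = 121 + 196 + 121 = 438,  |u| = √438 ≈ 20.928450
|v|² = 169 + 529 + 289 = 987,  |v| = √987 ≈ 31.416556
cos θ = 278 / (20.928450 · 31.416556) ≈ 0.42281
θ = arccos(0.42281) ≈ 65.0°

65.0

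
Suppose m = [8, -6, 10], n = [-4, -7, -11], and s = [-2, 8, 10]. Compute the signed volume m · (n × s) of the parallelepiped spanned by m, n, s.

n × s:
i: (-7)·10 - (-11)·8 = -70 - (-88) = 18
j: (-11)·(-2) - (-4)·10 = 22 - (-40) = 62
k: (-4)·8 - (-7)·(-2) = -32 - 14 = -46
n × s = (18, 62, -46)
m · (n × s) = 8·18 + (-6)·62 + 10·(-46) = 144 - 372 - 460 = -688

-688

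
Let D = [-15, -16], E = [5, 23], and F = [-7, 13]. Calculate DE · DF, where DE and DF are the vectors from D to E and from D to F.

1291

DE = E − D = (20, 39)
DF = F − D = (8, 29)
DE · DF = 20·8 + 39·29 = 160 + 1131 = 1291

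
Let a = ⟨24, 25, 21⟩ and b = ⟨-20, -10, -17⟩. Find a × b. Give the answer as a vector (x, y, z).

(-215, -12, 260)

i: 25·(-17) - 21·(-10) = -425 - (-210) = -215
j: 21·(-20) - 24·(-17) = -420 - (-408) = -12
k: 24·(-10) - 25·(-20) = -240 - (-500) = 260
a × b = (-215, -12, 260)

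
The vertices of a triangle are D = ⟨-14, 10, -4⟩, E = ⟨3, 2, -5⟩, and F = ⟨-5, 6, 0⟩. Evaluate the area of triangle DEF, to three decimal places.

DE = (17, -8, -1),  DF = (9, -4, 4)
i: (-8)·4 - (-1)·(-4) = -32 - 4 = -36
j: (-1)·9 - 17·4 = -9 - 68 = -77
k: 17·(-4) - (-8)·9 = -68 - (-72) = 4
DE × DF = (-36, -77, 4)
|DE × DF| = √7241 ≈ 85.0941
area = ½ · 85.0941 ≈ 42.547

42.547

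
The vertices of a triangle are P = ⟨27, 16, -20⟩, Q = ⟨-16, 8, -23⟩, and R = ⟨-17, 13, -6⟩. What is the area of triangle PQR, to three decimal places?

388.306

PQ = (-43, -8, -3),  PR = (-44, -3, 14)
i: (-8)·14 - (-3)·(-3) = -112 - 9 = -121
j: (-3)·(-44) - (-43)·14 = 132 - (-602) = 734
k: (-43)·(-3) - (-8)·(-44) = 129 - 352 = -223
PQ × PR = (-121, 734, -223)
|PQ × PR| = √603126 ≈ 776.6119
area = ½ · 776.6119 ≈ 388.306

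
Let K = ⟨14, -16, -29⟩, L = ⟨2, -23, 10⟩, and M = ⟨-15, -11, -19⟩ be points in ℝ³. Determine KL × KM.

(-265, -1011, -263)

KL = (-12, -7, 39)
KM = (-29, 5, 10)
i: (-7)·10 - 39·5 = -70 - 195 = -265
j: 39·(-29) - (-12)·10 = -1131 - (-120) = -1011
k: (-12)·5 - (-7)·(-29) = -60 - 203 = -263
KL × KM = (-265, -1011, -263)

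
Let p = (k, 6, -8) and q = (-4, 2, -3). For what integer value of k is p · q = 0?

9

p · q = k·(-4) + 6·2 + (-8)·(-3) = 36 - 4k
Set equal to 0: -4k = -36, so k = 9.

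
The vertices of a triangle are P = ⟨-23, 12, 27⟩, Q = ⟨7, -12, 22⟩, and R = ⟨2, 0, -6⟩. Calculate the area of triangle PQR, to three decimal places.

579.148

PQ = (30, -24, -5),  PR = (25, -12, -33)
i: (-24)·(-33) - (-5)·(-12) = 792 - 60 = 732
j: (-5)·25 - 30·(-33) = -125 - (-990) = 865
k: 30·(-12) - (-24)·25 = -360 - (-600) = 240
PQ × PR = (732, 865, 240)
|PQ × PR| = √1341649 ≈ 1158.2957
area = ½ · 1158.2957 ≈ 579.148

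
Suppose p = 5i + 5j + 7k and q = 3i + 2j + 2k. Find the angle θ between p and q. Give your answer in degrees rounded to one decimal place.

p · q = 5·3 + 5·2 + 7·2 = 15 + 10 + 14 = 39
|p|² = 25 + 25 + 49 = 99,  |p| = √99 ≈ 9.949874
|q|² = 9 + 4 + 4 = 17,  |q| = √17 ≈ 4.123106
cos θ = 39 / (9.949874 · 4.123106) ≈ 0.95065
θ = arccos(0.95065) ≈ 18.1°

18.1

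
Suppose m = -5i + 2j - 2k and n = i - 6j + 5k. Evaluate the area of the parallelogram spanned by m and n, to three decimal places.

i: 2·5 - (-2)·(-6) = 10 - 12 = -2
j: (-2)·1 - (-5)·5 = -2 - (-25) = 23
k: (-5)·(-6) - 2·1 = 30 - 2 = 28
m × n = (-2, 23, 28)
|m × n| = √((-2)² + 23² + 28²) = √1317 ≈ 36.2905

36.290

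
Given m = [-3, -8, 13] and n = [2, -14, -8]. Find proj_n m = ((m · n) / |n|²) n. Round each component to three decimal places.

(0.015, -0.106, -0.061)

m · n = (-3)·2 + (-8)·(-14) + 13·(-8) = -6 + 112 - 104 = 2
|n|² = 4 + 196 + 64 = 264
proj_n m = (2/264) · (2, -14, -8) ≈ (0.015, -0.106, -0.061)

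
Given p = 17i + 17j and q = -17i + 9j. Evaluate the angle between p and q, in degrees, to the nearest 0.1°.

p · q = 17·(-17) + 17·9 = -289 + 153 = -136
|p|² = 289 + 289 = 578,  |p| = √578 ≈ 24.041631
|q|² = 289 + 81 = 370,  |q| = √370 ≈ 19.235384
cos θ = -136 / (24.041631 · 19.235384) ≈ -0.29409
θ = arccos(-0.29409) ≈ 107.1°

107.1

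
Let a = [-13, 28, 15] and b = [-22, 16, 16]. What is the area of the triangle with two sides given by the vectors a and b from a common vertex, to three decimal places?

i: 28·16 - 15·16 = 448 - 240 = 208
j: 15·(-22) - (-13)·16 = -330 - (-208) = -122
k: (-13)·16 - 28·(-22) = -208 - (-616) = 408
a × b = (208, -122, 408)
|a × b| = √(208² + (-122)² + 408²) = √224612 ≈ 473.9325
area = ½ · 473.9325 ≈ 236.966

236.966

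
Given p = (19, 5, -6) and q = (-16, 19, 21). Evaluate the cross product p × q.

(219, -303, 441)

i: 5·21 - (-6)·19 = 105 - (-114) = 219
j: (-6)·(-16) - 19·21 = 96 - 399 = -303
k: 19·19 - 5·(-16) = 361 - (-80) = 441
p × q = (219, -303, 441)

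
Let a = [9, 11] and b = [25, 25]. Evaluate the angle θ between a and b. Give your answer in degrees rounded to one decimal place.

a · b = 9·25 + 11·25 = 225 + 275 = 500
|a|² = 81 + 121 = 202,  |a| = √202 ≈ 14.212670
|b|² = 625 + 625 = 1250,  |b| = √1250 ≈ 35.355339
cos θ = 500 / (14.212670 · 35.355339) ≈ 0.99504
θ = arccos(0.99504) ≈ 5.7°

5.7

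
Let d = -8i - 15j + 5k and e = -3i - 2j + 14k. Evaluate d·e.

d · e = (-8)·(-3) + (-15)·(-2) + 5·14 = 24 + 30 + 70 = 124

124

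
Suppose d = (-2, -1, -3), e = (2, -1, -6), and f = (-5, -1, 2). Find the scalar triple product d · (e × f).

e × f:
i: (-1)·2 - (-6)·(-1) = -2 - 6 = -8
j: (-6)·(-5) - 2·2 = 30 - 4 = 26
k: 2·(-1) - (-1)·(-5) = -2 - 5 = -7
e × f = (-8, 26, -7)
d · (e × f) = (-2)·(-8) + (-1)·26 + (-3)·(-7) = 16 - 26 + 21 = 11

11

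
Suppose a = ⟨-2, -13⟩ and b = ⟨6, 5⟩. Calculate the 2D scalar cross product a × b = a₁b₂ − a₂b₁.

(-2)·5 - (-13)·6 = -10 - (-78) = 68

68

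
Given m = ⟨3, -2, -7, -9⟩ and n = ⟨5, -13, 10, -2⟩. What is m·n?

m · n = 3·5 + (-2)·(-13) + (-7)·10 + (-9)·(-2) = 15 + 26 - 70 + 18 = -11

-11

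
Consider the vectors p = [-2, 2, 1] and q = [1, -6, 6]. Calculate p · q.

p · q = (-2)·1 + 2·(-6) + 1·6 = -2 - 12 + 6 = -8

-8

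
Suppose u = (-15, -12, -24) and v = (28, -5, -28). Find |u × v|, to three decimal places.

i: (-12)·(-28) - (-24)·(-5) = 336 - 120 = 216
j: (-24)·28 - (-15)·(-28) = -672 - 420 = -1092
k: (-15)·(-5) - (-12)·28 = 75 - (-336) = 411
u × v = (216, -1092, 411)
|u × v| = √(216² + (-1092)² + 411²) = √1408041 ≈ 1186.6090

1186.609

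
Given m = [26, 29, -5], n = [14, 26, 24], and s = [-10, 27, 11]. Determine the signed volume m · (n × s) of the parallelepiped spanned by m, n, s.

-24028

n × s:
i: 26·11 - 24·27 = 286 - 648 = -362
j: 24·(-10) - 14·11 = -240 - 154 = -394
k: 14·27 - 26·(-10) = 378 - (-260) = 638
n × s = (-362, -394, 638)
m · (n × s) = 26·(-362) + 29·(-394) + (-5)·638 = -9412 - 11426 - 3190 = -24028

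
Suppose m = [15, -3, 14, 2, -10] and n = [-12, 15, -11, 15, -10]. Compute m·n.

-249

m · n = 15·(-12) + (-3)·15 + 14·(-11) + 2·15 + (-10)·(-10) = -180 - 45 - 154 + 30 + 100 = -249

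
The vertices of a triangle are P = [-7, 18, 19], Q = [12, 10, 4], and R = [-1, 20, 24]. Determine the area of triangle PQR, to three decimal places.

PQ = (19, -8, -15),  PR = (6, 2, 5)
i: (-8)·5 - (-15)·2 = -40 - (-30) = -10
j: (-15)·6 - 19·5 = -90 - 95 = -185
k: 19·2 - (-8)·6 = 38 - (-48) = 86
PQ × PR = (-10, -185, 86)
|PQ × PR| = √41721 ≈ 204.2572
area = ½ · 204.2572 ≈ 102.129

102.129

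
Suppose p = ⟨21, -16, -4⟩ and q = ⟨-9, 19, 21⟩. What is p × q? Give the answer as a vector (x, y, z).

(-260, -405, 255)

i: (-16)·21 - (-4)·19 = -336 - (-76) = -260
j: (-4)·(-9) - 21·21 = 36 - 441 = -405
k: 21·19 - (-16)·(-9) = 399 - 144 = 255
p × q = (-260, -405, 255)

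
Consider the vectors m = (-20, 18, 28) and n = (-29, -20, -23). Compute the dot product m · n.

m · n = (-20)·(-29) + 18·(-20) + 28·(-23) = 580 - 360 - 644 = -424

-424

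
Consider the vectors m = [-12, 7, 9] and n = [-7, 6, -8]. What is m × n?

(-110, -159, -23)

i: 7·(-8) - 9·6 = -56 - 54 = -110
j: 9·(-7) - (-12)·(-8) = -63 - 96 = -159
k: (-12)·6 - 7·(-7) = -72 - (-49) = -23
m × n = (-110, -159, -23)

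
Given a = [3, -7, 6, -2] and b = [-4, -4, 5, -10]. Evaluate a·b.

a · b = 3·(-4) + (-7)·(-4) + 6·5 + (-2)·(-10) = -12 + 28 + 30 + 20 = 66

66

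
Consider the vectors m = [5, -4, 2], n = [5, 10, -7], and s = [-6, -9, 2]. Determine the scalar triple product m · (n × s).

n × s:
i: 10·2 - (-7)·(-9) = 20 - 63 = -43
j: (-7)·(-6) - 5·2 = 42 - 10 = 32
k: 5·(-9) - 10·(-6) = -45 - (-60) = 15
n × s = (-43, 32, 15)
m · (n × s) = 5·(-43) + (-4)·32 + 2·15 = -215 - 128 + 30 = -313

-313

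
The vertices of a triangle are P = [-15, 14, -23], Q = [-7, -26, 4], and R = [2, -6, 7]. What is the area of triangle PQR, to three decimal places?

PQ = (8, -40, 27),  PR = (17, -20, 30)
i: (-40)·30 - 27·(-20) = -1200 - (-540) = -660
j: 27·17 - 8·30 = 459 - 240 = 219
k: 8·(-20) - (-40)·17 = -160 - (-680) = 520
PQ × PR = (-660, 219, 520)
|PQ × PR| = √753961 ≈ 868.3093
area = ½ · 868.3093 ≈ 434.155

434.155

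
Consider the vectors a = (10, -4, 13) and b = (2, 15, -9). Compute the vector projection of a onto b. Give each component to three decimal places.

(-1.013, -7.597, 4.558)

a · b = 10·2 + (-4)·15 + 13·(-9) = 20 - 60 - 117 = -157
|b|² = 4 + 225 + 81 = 310
proj_b a = (-157/310) · (2, 15, -9) ≈ (-1.013, -7.597, 4.558)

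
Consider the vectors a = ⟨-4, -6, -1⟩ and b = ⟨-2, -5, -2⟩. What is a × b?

i: (-6)·(-2) - (-1)·(-5) = 12 - 5 = 7
j: (-1)·(-2) - (-4)·(-2) = 2 - 8 = -6
k: (-4)·(-5) - (-6)·(-2) = 20 - 12 = 8
a × b = (7, -6, 8)

(7, -6, 8)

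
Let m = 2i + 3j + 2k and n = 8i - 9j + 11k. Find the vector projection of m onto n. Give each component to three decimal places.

m · n = 2·8 + 3·(-9) + 2·11 = 16 - 27 + 22 = 11
|n|² = 64 + 81 + 121 = 266
proj_n m = (11/266) · (8, -9, 11) ≈ (0.331, -0.372, 0.455)

(0.331, -0.372, 0.455)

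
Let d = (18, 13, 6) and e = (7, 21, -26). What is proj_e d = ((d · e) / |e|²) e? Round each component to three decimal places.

(1.459, 4.377, -5.419)

d · e = 18·7 + 13·21 + 6·(-26) = 126 + 273 - 156 = 243
|e|² = 49 + 441 + 676 = 1166
proj_e d = (243/1166) · (7, 21, -26) ≈ (1.459, 4.377, -5.419)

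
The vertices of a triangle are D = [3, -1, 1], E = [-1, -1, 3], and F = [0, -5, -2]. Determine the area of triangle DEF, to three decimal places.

DE = (-4, 0, 2),  DF = (-3, -4, -3)
i: 0·(-3) - 2·(-4) = 0 - (-8) = 8
j: 2·(-3) - (-4)·(-3) = -6 - 12 = -18
k: (-4)·(-4) - 0·(-3) = 16 - 0 = 16
DE × DF = (8, -18, 16)
|DE × DF| = √644 ≈ 25.3772
area = ½ · 25.3772 ≈ 12.689

12.689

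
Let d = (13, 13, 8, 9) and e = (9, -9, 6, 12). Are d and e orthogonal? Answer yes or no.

no

d · e = 13·9 + 13·(-9) + 8·6 + 9·12 = 117 - 117 + 48 + 108 = 156
Nonzero, so the vectors are not orthogonal.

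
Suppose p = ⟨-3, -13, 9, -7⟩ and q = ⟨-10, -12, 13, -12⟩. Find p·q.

387

p · q = (-3)·(-10) + (-13)·(-12) + 9·13 + (-7)·(-12) = 30 + 156 + 117 + 84 = 387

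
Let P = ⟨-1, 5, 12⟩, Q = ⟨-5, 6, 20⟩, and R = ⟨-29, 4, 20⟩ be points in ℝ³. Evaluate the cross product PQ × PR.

(16, -192, 32)

PQ = (-4, 1, 8)
PR = (-28, -1, 8)
i: 1·8 - 8·(-1) = 8 - (-8) = 16
j: 8·(-28) - (-4)·8 = -224 - (-32) = -192
k: (-4)·(-1) - 1·(-28) = 4 - (-28) = 32
PQ × PR = (16, -192, 32)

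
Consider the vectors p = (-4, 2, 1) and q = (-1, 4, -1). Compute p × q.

(-6, -5, -14)

i: 2·(-1) - 1·4 = -2 - 4 = -6
j: 1·(-1) - (-4)·(-1) = -1 - 4 = -5
k: (-4)·4 - 2·(-1) = -16 - (-2) = -14
p × q = (-6, -5, -14)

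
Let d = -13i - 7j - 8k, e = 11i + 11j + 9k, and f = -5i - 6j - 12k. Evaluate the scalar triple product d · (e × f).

e × f:
i: 11·(-12) - 9·(-6) = -132 - (-54) = -78
j: 9·(-5) - 11·(-12) = -45 - (-132) = 87
k: 11·(-6) - 11·(-5) = -66 - (-55) = -11
e × f = (-78, 87, -11)
d · (e × f) = (-13)·(-78) + (-7)·87 + (-8)·(-11) = 1014 - 609 + 88 = 493

493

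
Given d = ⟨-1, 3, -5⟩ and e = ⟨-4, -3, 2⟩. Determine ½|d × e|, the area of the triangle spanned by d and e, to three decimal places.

i: 3·2 - (-5)·(-3) = 6 - 15 = -9
j: (-5)·(-4) - (-1)·2 = 20 - (-2) = 22
k: (-1)·(-3) - 3·(-4) = 3 - (-12) = 15
d × e = (-9, 22, 15)
|d × e| = √((-9)² + 22² + 15²) = √790 ≈ 28.1069
area = ½ · 28.1069 ≈ 14.053

14.053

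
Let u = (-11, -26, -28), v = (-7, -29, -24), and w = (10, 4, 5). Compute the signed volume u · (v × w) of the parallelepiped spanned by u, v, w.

v × w:
i: (-29)·5 - (-24)·4 = -145 - (-96) = -49
j: (-24)·10 - (-7)·5 = -240 - (-35) = -205
k: (-7)·4 - (-29)·10 = -28 - (-290) = 262
v × w = (-49, -205, 262)
u · (v × w) = (-11)·(-49) + (-26)·(-205) + (-28)·262 = 539 + 5330 - 7336 = -1467

-1467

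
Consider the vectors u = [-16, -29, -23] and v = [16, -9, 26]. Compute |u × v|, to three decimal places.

1138.196

i: (-29)·26 - (-23)·(-9) = -754 - 207 = -961
j: (-23)·16 - (-16)·26 = -368 - (-416) = 48
k: (-16)·(-9) - (-29)·16 = 144 - (-464) = 608
u × v = (-961, 48, 608)
|u × v| = √((-961)² + 48² + 608²) = √1295489 ≈ 1138.1955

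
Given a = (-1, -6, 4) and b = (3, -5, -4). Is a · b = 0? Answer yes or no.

a · b = (-1)·3 + (-6)·(-5) + 4·(-4) = -3 + 30 - 16 = 11
Nonzero, so the vectors are not orthogonal.

no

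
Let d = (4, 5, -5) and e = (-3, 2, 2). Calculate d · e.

d · e = 4·(-3) + 5·2 + (-5)·2 = -12 + 10 - 10 = -12

-12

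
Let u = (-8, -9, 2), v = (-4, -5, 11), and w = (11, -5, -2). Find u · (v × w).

v × w:
i: (-5)·(-2) - 11·(-5) = 10 - (-55) = 65
j: 11·11 - (-4)·(-2) = 121 - 8 = 113
k: (-4)·(-5) - (-5)·11 = 20 - (-55) = 75
v × w = (65, 113, 75)
u · (v × w) = (-8)·65 + (-9)·113 + 2·75 = -520 - 1017 + 150 = -1387

-1387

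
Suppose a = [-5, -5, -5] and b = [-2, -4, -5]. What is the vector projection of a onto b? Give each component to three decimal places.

a · b = (-5)·(-2) + (-5)·(-4) + (-5)·(-5) = 10 + 20 + 25 = 55
|b|² = 4 + 16 + 25 = 45
proj_b a = (55/45) · (-2, -4, -5) ≈ (-2.444, -4.889, -6.111)

(-2.444, -4.889, -6.111)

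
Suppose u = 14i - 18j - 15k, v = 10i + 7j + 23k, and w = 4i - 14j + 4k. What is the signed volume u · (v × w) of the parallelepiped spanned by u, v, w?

v × w:
i: 7·4 - 23·(-14) = 28 - (-322) = 350
j: 23·4 - 10·4 = 92 - 40 = 52
k: 10·(-14) - 7·4 = -140 - 28 = -168
v × w = (350, 52, -168)
u · (v × w) = 14·350 + (-18)·52 + (-15)·(-168) = 4900 - 936 + 2520 = 6484

6484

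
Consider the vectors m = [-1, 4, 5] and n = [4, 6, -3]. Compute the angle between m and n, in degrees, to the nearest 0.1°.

84.3

m · n = (-1)·4 + 4·6 + 5·(-3) = -4 + 24 - 15 = 5
|m|² = 1 + 16 + 25 = 42,  |m| = √42 ≈ 6.480741
|n|² = 16 + 36 + 9 = 61,  |n| = √61 ≈ 7.810250
cos θ = 5 / (6.480741 · 7.810250) ≈ 0.09878
θ = arccos(0.09878) ≈ 84.3°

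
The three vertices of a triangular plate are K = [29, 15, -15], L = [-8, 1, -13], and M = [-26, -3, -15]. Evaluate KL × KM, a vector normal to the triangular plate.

(36, -110, -104)

KL = (-37, -14, 2)
KM = (-55, -18, 0)
i: (-14)·0 - 2·(-18) = 0 - (-36) = 36
j: 2·(-55) - (-37)·0 = -110 - 0 = -110
k: (-37)·(-18) - (-14)·(-55) = 666 - 770 = -104
KL × KM = (36, -110, -104)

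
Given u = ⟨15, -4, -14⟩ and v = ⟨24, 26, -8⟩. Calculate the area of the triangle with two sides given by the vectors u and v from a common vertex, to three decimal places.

331.537

i: (-4)·(-8) - (-14)·26 = 32 - (-364) = 396
j: (-14)·24 - 15·(-8) = -336 - (-120) = -216
k: 15·26 - (-4)·24 = 390 - (-96) = 486
u × v = (396, -216, 486)
|u × v| = √(396² + (-216)² + 486²) = √439668 ≈ 663.0747
area = ½ · 663.0747 ≈ 331.537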